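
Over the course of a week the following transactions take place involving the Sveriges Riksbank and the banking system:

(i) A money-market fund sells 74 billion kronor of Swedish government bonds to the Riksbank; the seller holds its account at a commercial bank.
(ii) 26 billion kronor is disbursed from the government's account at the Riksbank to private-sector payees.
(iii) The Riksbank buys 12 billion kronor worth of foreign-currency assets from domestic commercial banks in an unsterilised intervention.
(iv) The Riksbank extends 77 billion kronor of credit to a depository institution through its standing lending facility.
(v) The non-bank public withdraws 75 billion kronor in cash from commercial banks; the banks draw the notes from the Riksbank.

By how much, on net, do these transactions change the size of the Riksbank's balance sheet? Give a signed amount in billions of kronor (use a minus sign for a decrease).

Riksbank balance sheet:
  Assets:      Securities +74B, Loans to banks +77B, Foreign assets +12B
  Liabilities: Bank reserves +114B, Currency in circulation +75B, Government deposits −26B
Change in total Riksbank assets = +163 billion.

+163 billion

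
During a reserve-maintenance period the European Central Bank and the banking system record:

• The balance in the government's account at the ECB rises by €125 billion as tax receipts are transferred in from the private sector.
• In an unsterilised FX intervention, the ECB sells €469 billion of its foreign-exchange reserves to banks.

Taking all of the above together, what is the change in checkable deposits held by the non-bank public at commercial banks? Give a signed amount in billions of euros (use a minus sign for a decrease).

Government account inflow €125 billion: non-bank counterparties' bank balances fall → −€125B.
FX sale €469 billion: the counterparty is a bank, so public deposits are unchanged → 0.
Net: −125 + 0 = -€125 billion.

-€125 billion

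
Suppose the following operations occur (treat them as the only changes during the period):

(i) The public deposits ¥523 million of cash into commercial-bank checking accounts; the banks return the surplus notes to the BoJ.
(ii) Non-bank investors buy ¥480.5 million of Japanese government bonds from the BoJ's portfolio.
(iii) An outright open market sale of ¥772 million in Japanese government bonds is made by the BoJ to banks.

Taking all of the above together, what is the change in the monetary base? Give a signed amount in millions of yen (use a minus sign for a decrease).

-¥1252.5 million

BoJ balance sheet:
  Assets:      Securities −¥1252.5M
  Liabilities: Bank reserves −¥729.5M, Currency in circulation −¥523M
Commercial banking system:
  Assets:      Reserves at CB −¥729.5M, Securities +¥772M
  Liabilities: Checkable deposits +¥42.5M
Monetary base = currency + reserves: −¥523M + (−¥729.5M) = -¥1252.5 million.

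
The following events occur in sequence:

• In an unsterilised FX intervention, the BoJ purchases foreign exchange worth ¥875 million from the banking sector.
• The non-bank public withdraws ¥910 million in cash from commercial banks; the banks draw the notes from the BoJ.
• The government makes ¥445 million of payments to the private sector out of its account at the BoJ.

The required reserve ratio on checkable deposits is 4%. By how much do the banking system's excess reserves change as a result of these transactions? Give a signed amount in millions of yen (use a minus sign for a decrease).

+¥428.6 million

FX purchase ¥875 million: reserves +¥875M, deposits 0.
Currency withdrawal ¥910 million: reserves −¥910M, deposits −¥910M.
Government spending ¥445 million: reserves +¥445M, deposits +¥445M.
Totals: Δreserves = +¥410M, Δdeposits = −¥465M.
Δrequired reserves = 4% × −¥465M = −¥18.6M.
Δexcess reserves = Δreserves − Δrequired = +¥410M − (−¥18.6M) = +¥428.6 million.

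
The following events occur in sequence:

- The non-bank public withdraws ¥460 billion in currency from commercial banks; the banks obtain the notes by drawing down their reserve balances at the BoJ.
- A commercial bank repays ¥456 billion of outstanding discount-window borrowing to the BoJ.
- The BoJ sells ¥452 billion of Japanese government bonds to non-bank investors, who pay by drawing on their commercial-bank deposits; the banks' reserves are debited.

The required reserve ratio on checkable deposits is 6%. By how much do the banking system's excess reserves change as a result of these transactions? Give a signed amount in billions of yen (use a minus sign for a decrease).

-¥1313.28 billion

Currency withdrawal ¥460 billion: reserves −¥460B, deposits −¥460B.
Discount-window repayment ¥456 billion: reserves −¥456B, deposits 0.
Asset sale (to non-banks) ¥452 billion: reserves −¥452B, deposits −¥452B.
Totals: Δreserves = −¥1368B, Δdeposits = −¥912B.
Δrequired reserves = 6% × −¥912B = −¥54.72B.
Δexcess reserves = Δreserves − Δrequired = −¥1368B − (−¥54.72B) = -¥1313.28 billion.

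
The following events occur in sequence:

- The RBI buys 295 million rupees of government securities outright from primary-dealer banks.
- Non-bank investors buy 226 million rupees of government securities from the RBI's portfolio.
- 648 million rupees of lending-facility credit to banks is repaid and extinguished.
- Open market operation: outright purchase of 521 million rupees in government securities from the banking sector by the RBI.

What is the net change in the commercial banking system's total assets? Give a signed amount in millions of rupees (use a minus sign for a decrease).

-874 million

RBI balance sheet:
  Assets:      Securities +590M, Loans to banks −648M
  Liabilities: Bank reserves −58M
Commercial banking system:
  Assets:      Reserves at CB −58M, Securities −816M
  Liabilities: Checkable deposits −226M, Borrowings from CB −648M
Change in total bank assets = -874 million.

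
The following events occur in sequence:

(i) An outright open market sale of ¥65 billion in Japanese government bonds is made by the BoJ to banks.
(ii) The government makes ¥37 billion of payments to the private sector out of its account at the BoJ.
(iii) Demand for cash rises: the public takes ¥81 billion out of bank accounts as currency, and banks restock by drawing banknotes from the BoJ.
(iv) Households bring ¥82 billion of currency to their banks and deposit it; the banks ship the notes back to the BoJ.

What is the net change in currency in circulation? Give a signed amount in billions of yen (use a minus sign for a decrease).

OMO sale (to banks) ¥65 billion: no currency enters or leaves circulation → 0.
Government spending ¥37 billion: no currency enters or leaves circulation → 0.
Currency withdrawal ¥81 billion: notes leave the central bank → +¥81B.
Currency deposit ¥82 billion: notes return to the central bank → −¥82B.
Net: 0 + 0 + 81 − 82 = -¥1 billion.

-¥1 billion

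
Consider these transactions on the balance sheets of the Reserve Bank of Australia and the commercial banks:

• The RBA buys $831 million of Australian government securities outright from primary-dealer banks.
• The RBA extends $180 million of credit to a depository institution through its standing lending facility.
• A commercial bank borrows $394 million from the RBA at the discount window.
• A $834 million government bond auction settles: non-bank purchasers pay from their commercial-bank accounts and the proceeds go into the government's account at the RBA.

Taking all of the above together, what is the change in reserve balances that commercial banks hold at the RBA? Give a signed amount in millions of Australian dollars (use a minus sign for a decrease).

+$571 million

RBA balance sheet:
  Assets:      Securities +$831M, Loans to banks +$574M
  Liabilities: Bank reserves +$571M, Government deposits +$834M
Commercial banking system:
  Assets:      Reserves at CB +$571M, Securities −$831M
  Liabilities: Checkable deposits −$834M, Borrowings from CB +$574M
So the change in reserve balances that commercial banks hold at the RBA is +$571 million.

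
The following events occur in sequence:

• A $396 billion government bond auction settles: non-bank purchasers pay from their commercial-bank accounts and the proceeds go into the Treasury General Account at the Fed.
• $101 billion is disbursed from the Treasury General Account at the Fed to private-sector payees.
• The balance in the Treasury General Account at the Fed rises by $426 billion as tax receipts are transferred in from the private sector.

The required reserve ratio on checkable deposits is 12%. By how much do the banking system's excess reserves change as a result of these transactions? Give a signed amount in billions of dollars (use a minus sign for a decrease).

Government account inflow $396 billion: reserves −$396B, deposits −$396B.
Government spending $101 billion: reserves +$101B, deposits +$101B.
Government account inflow $426 billion: reserves −$426B, deposits −$426B.
Totals: Δreserves = −$721B, Δdeposits = −$721B.
Δrequired reserves = 12% × −$721B = −$86.52B.
Δexcess reserves = Δreserves − Δrequired = −$721B − (−$86.52B) = -$634.48 billion.

-$634.48 billion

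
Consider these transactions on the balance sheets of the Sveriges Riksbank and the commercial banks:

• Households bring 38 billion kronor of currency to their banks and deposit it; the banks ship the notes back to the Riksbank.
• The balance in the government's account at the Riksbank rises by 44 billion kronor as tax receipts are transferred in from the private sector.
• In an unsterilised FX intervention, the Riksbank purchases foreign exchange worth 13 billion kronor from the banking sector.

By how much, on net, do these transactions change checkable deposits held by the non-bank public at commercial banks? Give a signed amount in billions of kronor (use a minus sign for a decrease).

Currency deposit 38 billion kronor: non-bank counterparties' bank balances rise → +38B.
Government account inflow 44 billion kronor: non-bank counterparties' bank balances fall → −44B.
FX purchase 13 billion kronor: the counterparty is a bank, so public deposits are unchanged → 0.
Net: 38 − 44 + 0 = -6 billion.

-6 billion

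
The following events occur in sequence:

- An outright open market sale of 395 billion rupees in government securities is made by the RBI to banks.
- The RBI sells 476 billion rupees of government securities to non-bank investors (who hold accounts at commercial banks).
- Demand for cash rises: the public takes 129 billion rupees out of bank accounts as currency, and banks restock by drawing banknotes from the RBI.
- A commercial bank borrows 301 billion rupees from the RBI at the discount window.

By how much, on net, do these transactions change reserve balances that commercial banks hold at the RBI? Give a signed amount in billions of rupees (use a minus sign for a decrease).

OMO sale (to banks) 395 billion rupees: the buying banks pay out of their reserve balances → −395B.
Asset sale (to non-banks) 476 billion rupees: the non-bank buyers' banks settle from reserves → −476B.
Currency withdrawal 129 billion rupees: banks swap reserves for currency → −129B.
Discount-window loan 301 billion rupees: the loan is credited to the bank's reserve account → +301B.
Net: −395 − 476 − 129 + 301 = -699 billion.

-699 billion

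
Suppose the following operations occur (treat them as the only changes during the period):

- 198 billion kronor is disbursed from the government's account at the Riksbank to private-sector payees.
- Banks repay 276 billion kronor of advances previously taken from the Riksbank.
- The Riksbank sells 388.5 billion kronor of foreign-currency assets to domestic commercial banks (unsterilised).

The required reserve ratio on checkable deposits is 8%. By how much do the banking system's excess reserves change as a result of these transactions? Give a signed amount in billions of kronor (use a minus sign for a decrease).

-482.34 billion

Government spending 198 billion kronor: reserves +198B, deposits +198B.
Discount-window repayment 276 billion kronor: reserves −276B, deposits 0.
FX sale 388.5 billion kronor: reserves −388.5B, deposits 0.
Totals: Δreserves = −466.5B, Δdeposits = +198B.
Δrequired reserves = 8% × +198B = +15.84B.
Δexcess reserves = Δreserves − Δrequired = −466.5B − (+15.84B) = -482.34 billion.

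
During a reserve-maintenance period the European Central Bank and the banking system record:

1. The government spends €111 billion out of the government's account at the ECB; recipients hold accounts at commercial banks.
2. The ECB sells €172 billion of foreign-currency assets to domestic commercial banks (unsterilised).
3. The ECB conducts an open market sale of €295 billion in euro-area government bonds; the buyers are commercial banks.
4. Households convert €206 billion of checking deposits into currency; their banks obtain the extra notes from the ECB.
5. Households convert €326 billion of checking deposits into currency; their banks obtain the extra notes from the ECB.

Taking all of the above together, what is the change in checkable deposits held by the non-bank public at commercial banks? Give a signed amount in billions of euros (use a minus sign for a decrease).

ECB balance sheet:
  Assets:      Securities −€295B, Foreign assets −€172B
  Liabilities: Bank reserves −€888B, Currency in circulation +€532B, Government deposits −€111B
Commercial banking system:
  Assets:      Reserves at CB −€888B, Securities +€295B, Foreign assets +€172B
  Liabilities: Checkable deposits −€421B
So the change in checkable deposits held by the non-bank public at commercial banks is -€421 billion.

-€421 billion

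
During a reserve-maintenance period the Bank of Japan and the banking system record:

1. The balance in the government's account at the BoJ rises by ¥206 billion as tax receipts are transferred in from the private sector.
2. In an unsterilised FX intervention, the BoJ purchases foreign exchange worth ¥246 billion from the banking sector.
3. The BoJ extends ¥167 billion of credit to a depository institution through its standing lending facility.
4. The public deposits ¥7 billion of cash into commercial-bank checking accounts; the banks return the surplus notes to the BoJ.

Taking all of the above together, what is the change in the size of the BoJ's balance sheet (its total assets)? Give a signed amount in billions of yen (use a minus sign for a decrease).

+¥413 billion

Government account inflow ¥206 billion: only the composition of liabilities changes → 0.
FX purchase ¥246 billion: a BoJ asset is acquired → +¥246B.
Discount-window loan ¥167 billion: a BoJ asset is acquired → +¥167B.
Currency deposit ¥7 billion: only the composition of liabilities changes → 0.
Net: 0 + 246 + 167 + 0 = +¥413 billion.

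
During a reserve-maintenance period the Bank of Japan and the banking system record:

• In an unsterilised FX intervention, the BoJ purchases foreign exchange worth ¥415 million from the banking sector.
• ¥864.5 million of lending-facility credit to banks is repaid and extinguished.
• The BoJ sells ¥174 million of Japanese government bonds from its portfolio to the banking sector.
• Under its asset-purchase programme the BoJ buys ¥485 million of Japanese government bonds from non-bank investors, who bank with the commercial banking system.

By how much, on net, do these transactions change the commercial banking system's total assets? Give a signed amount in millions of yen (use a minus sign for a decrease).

-¥379.5 million

FX purchase ¥415 million: just an asset swap on bank balance sheets → 0.
Discount-window repayment ¥864.5 million: bank balance sheets shrink → −¥864.5M.
OMO sale (to banks) ¥174 million: just an asset swap on bank balance sheets → 0.
Asset purchase (from non-banks) ¥485 million: bank balance sheets expand → +¥485M.
Net: 0 − 864.5 + 0 + 485 = -¥379.5 million.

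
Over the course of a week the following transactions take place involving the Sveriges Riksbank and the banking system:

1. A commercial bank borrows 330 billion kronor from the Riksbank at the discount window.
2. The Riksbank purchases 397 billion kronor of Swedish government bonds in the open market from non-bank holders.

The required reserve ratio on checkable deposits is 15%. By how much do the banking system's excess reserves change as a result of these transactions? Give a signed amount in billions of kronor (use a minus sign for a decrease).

Discount-window loan 330 billion kronor: reserves +330B, deposits 0.
Asset purchase (from non-banks) 397 billion kronor: reserves +397B, deposits +397B.
Totals: Δreserves = +727B, Δdeposits = +397B.
Δrequired reserves = 15% × +397B = +59.55B.
Δexcess reserves = Δreserves − Δrequired = +727B − (+59.55B) = +667.45 billion.

+667.45 billion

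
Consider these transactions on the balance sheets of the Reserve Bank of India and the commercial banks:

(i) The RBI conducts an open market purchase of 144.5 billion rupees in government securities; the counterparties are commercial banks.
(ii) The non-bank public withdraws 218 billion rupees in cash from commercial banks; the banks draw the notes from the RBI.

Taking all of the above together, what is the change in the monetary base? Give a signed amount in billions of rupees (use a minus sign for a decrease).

+144.5 billion

OMO purchase (from banks) 144.5 billion rupees: RBI balance sheet expands → +144.5B.
Currency withdrawal 218 billion rupees: just a shift between currency and reserves — both are base money → 0.
Net: 144.5 + 0 = +144.5 billion.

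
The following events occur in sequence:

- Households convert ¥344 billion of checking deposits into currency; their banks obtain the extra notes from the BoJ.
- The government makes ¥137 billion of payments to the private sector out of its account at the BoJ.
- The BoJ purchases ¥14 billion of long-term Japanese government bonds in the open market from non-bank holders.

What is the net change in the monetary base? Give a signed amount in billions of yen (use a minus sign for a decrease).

+¥151 billion

BoJ balance sheet:
  Assets:      Securities +¥14B
  Liabilities: Bank reserves −¥193B, Currency in circulation +¥344B, Government deposits −¥137B
Monetary base = currency + reserves: +¥344B + (−¥193B) = +¥151 billion.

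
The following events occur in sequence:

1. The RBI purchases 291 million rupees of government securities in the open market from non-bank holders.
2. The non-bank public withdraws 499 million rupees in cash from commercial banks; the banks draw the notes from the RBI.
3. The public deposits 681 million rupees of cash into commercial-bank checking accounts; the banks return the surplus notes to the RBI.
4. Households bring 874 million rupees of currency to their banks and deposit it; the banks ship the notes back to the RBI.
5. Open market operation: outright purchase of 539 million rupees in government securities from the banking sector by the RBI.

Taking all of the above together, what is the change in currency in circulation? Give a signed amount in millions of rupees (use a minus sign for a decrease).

-1056 million

RBI balance sheet:
  Assets:      Securities +830M
  Liabilities: Bank reserves +1886M, Currency in circulation −1056M
Commercial banking system:
  Assets:      Reserves at CB +1886M, Securities −539M
  Liabilities: Checkable deposits +1347M
So the change in currency in circulation is -1056 million.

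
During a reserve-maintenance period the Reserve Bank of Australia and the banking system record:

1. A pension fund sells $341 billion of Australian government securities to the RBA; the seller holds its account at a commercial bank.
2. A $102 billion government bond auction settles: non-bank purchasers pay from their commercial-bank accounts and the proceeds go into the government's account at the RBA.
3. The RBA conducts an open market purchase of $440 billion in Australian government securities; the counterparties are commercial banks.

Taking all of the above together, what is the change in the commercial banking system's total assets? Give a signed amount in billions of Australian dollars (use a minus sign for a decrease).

+$239 billion

Asset purchase (from non-banks) $341 billion: bank balance sheets expand → +$341B.
Government account inflow $102 billion: bank balance sheets shrink → −$102B.
OMO purchase (from banks) $440 billion: just an asset swap on bank balance sheets → 0.
Net: 341 − 102 + 0 = +$239 billion.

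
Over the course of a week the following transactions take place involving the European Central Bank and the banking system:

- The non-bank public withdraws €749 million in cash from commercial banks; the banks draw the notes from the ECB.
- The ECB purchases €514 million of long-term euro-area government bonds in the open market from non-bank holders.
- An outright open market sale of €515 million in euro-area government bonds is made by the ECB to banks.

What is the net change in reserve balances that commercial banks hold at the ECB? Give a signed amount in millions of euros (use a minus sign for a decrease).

Currency withdrawal €749 million: banks swap reserves for currency → −€749M.
Asset purchase (from non-banks) €514 million: the ECB pays by crediting reserve accounts → +€514M.
OMO sale (to banks) €515 million: the buying banks pay out of their reserve balances → −€515M.
Net: −749 + 514 − 515 = -€750 million.

-€750 million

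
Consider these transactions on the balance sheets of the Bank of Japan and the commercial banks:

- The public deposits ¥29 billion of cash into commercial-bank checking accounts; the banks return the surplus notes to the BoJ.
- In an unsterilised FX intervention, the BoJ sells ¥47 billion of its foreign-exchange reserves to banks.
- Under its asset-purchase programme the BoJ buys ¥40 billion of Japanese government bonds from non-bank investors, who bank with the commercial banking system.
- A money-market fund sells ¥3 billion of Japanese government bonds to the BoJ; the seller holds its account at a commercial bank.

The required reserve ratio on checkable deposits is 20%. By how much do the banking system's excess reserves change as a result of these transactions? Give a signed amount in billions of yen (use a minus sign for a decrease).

Currency deposit ¥29 billion: reserves +¥29B, deposits +¥29B.
FX sale ¥47 billion: reserves −¥47B, deposits 0.
Asset purchase (from non-banks) ¥40 billion: reserves +¥40B, deposits +¥40B.
Asset purchase (from non-banks) ¥3 billion: reserves +¥3B, deposits +¥3B.
Totals: Δreserves = +¥25B, Δdeposits = +¥72B.
Δrequired reserves = 20% × +¥72B = +¥14.4B.
Δexcess reserves = Δreserves − Δrequired = +¥25B − (+¥14.4B) = +¥10.6 billion.

+¥10.6 billion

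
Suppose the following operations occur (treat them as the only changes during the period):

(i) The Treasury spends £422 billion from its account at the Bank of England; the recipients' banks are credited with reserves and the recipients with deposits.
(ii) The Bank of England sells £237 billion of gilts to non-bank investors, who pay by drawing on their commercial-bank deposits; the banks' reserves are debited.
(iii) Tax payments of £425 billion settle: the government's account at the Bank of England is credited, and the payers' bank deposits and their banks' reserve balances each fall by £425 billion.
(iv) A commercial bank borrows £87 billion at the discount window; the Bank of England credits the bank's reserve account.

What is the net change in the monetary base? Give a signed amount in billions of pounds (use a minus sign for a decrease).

-£153 billion

Government spending £422 billion: a non-base liability converts back to reserves → +£422B.
Asset sale (to non-banks) £237 billion: Bank of England balance sheet contracts → −£237B.
Government account inflow £425 billion: reserves shift to a non-base liability → −£425B.
Discount-window loan £87 billion: Bank of England balance sheet expands → +£87B.
Net: 422 − 237 − 425 + 87 = -£153 billion.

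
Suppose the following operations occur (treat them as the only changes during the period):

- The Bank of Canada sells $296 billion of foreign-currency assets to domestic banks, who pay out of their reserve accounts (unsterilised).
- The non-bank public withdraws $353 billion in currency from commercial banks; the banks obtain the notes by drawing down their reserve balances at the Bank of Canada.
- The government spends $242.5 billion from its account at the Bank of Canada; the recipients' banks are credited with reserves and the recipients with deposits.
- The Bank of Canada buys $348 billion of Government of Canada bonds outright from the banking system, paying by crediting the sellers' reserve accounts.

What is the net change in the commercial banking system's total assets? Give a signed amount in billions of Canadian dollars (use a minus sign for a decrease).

-$110.5 billion

FX sale $296 billion: just an asset swap on bank balance sheets → 0.
Currency withdrawal $353 billion: bank balance sheets shrink → −$353B.
Government spending $242.5 billion: bank balance sheets expand → +$242.5B.
OMO purchase (from banks) $348 billion: just an asset swap on bank balance sheets → 0.
Net: 0 − 353 + 242.5 + 0 = -$110.5 billion.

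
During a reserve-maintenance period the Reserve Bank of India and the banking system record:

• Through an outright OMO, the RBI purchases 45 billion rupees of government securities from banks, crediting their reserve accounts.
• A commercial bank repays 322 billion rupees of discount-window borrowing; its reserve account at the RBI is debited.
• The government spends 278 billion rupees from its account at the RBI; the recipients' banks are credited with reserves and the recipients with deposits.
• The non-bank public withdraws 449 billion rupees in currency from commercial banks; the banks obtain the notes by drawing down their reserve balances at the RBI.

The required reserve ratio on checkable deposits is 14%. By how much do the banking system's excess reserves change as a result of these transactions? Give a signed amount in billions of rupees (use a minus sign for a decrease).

OMO purchase (from banks) 45 billion rupees: reserves +45B, deposits 0.
Discount-window repayment 322 billion rupees: reserves −322B, deposits 0.
Government spending 278 billion rupees: reserves +278B, deposits +278B.
Currency withdrawal 449 billion rupees: reserves −449B, deposits −449B.
Totals: Δreserves = −448B, Δdeposits = −171B.
Δrequired reserves = 14% × −171B = −23.94B.
Δexcess reserves = Δreserves − Δrequired = −448B − (−23.94B) = -424.06 billion.

-424.06 billion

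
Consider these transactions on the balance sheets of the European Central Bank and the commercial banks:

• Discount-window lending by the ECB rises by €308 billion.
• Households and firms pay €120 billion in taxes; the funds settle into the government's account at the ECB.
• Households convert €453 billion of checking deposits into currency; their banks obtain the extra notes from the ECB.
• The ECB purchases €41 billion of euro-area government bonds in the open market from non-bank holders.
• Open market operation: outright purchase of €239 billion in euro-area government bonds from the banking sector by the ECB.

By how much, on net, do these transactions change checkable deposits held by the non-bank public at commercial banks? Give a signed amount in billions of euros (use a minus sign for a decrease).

ECB balance sheet:
  Assets:      Securities +€280B, Loans to banks +€308B
  Liabilities: Bank reserves +€15B, Currency in circulation +€453B, Government deposits +€120B
Commercial banking system:
  Assets:      Reserves at CB +€15B, Securities −€239B
  Liabilities: Checkable deposits −€532B, Borrowings from CB +€308B
So the change in checkable deposits held by the non-bank public at commercial banks is -€532 billion.

-€532 billion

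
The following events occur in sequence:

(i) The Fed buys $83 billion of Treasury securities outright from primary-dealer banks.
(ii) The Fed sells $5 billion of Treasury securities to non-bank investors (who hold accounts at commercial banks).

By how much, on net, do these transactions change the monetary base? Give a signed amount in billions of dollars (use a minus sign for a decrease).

+$78 billion

OMO purchase (from banks) $83 billion: Fed balance sheet expands → +$83B.
Asset sale (to non-banks) $5 billion: Fed balance sheet contracts → −$5B.
Net: 83 − 5 = +$78 billion.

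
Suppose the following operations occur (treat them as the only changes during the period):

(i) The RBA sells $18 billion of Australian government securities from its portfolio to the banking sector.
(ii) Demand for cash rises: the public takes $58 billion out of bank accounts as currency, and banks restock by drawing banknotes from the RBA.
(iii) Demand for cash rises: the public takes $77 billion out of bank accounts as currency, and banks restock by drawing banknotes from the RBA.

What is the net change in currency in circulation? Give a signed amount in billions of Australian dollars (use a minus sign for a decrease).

OMO sale (to banks) $18 billion: no currency enters or leaves circulation → 0.
Currency withdrawal $58 billion: notes leave the central bank → +$58B.
Currency withdrawal $77 billion: notes leave the central bank → +$77B.
Net: 0 + 58 + 77 = +$135 billion.

+$135 billion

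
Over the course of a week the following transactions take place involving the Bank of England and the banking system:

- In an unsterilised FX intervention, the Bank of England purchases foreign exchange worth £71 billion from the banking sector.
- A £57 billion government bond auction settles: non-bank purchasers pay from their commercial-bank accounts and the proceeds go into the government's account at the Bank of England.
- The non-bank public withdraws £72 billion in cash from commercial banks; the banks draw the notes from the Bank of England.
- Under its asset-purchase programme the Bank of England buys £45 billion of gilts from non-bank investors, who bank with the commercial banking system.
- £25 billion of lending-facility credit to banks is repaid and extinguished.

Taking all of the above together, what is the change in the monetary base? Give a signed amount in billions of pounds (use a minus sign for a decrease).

Bank of England balance sheet:
  Assets:      Securities +£45B, Loans to banks −£25B, Foreign assets +£71B
  Liabilities: Bank reserves −£38B, Currency in circulation +£72B, Government deposits +£57B
Monetary base = currency + reserves: +£72B + (−£38B) = +£34 billion.

+£34 billion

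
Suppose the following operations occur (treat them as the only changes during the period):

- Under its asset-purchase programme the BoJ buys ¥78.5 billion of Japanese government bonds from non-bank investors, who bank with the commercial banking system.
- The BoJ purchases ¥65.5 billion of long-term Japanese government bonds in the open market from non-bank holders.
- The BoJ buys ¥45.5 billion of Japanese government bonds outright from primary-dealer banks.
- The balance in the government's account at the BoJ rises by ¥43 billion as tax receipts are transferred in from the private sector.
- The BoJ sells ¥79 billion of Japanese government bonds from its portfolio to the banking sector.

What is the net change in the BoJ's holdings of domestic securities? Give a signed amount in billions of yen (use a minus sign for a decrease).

+¥110.5 billion

BoJ balance sheet:
  Assets:      Securities +¥110.5B
  Liabilities: Bank reserves +¥67.5B, Government deposits +¥43B
So the change in the BoJ's holdings of domestic securities is +¥110.5 billion.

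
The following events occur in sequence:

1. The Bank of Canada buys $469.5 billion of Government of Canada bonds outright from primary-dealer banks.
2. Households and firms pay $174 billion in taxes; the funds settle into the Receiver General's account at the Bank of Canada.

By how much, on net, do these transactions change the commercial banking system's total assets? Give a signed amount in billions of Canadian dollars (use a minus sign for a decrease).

-$174 billion

OMO purchase (from banks) $469.5 billion: just an asset swap on bank balance sheets → 0.
Government account inflow $174 billion: bank balance sheets shrink → −$174B.
Net: 0 − 174 = -$174 billion.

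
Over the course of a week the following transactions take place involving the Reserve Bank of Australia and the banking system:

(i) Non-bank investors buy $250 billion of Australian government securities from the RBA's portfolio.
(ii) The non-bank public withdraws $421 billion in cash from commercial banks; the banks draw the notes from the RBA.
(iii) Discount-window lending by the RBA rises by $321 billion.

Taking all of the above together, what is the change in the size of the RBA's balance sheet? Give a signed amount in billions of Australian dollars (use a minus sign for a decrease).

RBA balance sheet:
  Assets:      Securities −$250B, Loans to banks +$321B
  Liabilities: Bank reserves −$350B, Currency in circulation +$421B
Change in total RBA assets = +$71 billion.

+$71 billion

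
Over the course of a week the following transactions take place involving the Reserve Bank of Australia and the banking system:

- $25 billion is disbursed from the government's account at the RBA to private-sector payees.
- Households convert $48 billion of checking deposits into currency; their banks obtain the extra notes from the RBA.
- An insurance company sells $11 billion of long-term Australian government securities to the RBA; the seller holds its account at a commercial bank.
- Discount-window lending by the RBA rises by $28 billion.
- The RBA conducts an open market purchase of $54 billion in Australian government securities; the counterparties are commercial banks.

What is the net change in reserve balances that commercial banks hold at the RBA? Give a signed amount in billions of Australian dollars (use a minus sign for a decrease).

+$70 billion

RBA balance sheet:
  Assets:      Securities +$65B, Loans to banks +$28B
  Liabilities: Bank reserves +$70B, Currency in circulation +$48B, Government deposits −$25B
So the change in reserve balances that commercial banks hold at the RBA is +$70 billion.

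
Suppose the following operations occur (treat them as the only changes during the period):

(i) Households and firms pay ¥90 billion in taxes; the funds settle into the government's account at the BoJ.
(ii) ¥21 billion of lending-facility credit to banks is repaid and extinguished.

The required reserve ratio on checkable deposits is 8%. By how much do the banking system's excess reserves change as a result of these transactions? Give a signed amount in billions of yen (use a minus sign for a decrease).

Government account inflow ¥90 billion: reserves −¥90B, deposits −¥90B.
Discount-window repayment ¥21 billion: reserves −¥21B, deposits 0.
Totals: Δreserves = −¥111B, Δdeposits = −¥90B.
Δrequired reserves = 8% × −¥90B = −¥7.2B.
Δexcess reserves = Δreserves − Δrequired = −¥111B − (−¥7.2B) = -¥103.8 billion.

-¥103.8 billion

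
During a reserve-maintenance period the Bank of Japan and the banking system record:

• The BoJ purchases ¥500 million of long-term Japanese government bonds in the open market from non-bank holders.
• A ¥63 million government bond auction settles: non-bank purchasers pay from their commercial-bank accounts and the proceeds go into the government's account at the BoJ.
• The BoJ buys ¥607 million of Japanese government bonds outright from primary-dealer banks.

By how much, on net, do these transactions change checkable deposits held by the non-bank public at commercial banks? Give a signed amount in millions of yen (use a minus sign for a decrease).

+¥437 million

BoJ balance sheet:
  Assets:      Securities +¥1107M
  Liabilities: Bank reserves +¥1044M, Government deposits +¥63M
Commercial banking system:
  Assets:      Reserves at CB +¥1044M, Securities −¥607M
  Liabilities: Checkable deposits +¥437M
So the change in checkable deposits held by the non-bank public at commercial banks is +¥437 million.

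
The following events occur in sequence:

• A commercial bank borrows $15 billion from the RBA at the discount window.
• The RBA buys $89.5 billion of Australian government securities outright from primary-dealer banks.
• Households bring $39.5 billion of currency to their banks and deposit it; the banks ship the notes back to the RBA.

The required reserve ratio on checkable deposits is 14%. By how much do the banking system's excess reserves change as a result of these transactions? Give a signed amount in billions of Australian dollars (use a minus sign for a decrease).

+$138.47 billion

Discount-window loan $15 billion: reserves +$15B, deposits 0.
OMO purchase (from banks) $89.5 billion: reserves +$89.5B, deposits 0.
Currency deposit $39.5 billion: reserves +$39.5B, deposits +$39.5B.
Totals: Δreserves = +$144B, Δdeposits = +$39.5B.
Δrequired reserves = 14% × +$39.5B = +$5.53B.
Δexcess reserves = Δreserves − Δrequired = +$144B − (+$5.53B) = +$138.47 billion.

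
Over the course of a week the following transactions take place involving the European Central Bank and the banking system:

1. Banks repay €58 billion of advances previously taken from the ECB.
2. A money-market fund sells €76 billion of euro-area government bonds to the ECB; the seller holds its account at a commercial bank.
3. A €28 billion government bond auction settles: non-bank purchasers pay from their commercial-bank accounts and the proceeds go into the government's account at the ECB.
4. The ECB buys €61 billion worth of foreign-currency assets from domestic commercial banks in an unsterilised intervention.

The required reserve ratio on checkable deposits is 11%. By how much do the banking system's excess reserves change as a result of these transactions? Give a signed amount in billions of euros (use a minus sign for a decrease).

Discount-window repayment €58 billion: reserves −€58B, deposits 0.
Asset purchase (from non-banks) €76 billion: reserves +€76B, deposits +€76B.
Government account inflow €28 billion: reserves −€28B, deposits −€28B.
FX purchase €61 billion: reserves +€61B, deposits 0.
Totals: Δreserves = +€51B, Δdeposits = +€48B.
Δrequired reserves = 11% × +€48B = +€5.28B.
Δexcess reserves = Δreserves − Δrequired = +€51B − (+€5.28B) = +€45.72 billion.

+€45.72 billion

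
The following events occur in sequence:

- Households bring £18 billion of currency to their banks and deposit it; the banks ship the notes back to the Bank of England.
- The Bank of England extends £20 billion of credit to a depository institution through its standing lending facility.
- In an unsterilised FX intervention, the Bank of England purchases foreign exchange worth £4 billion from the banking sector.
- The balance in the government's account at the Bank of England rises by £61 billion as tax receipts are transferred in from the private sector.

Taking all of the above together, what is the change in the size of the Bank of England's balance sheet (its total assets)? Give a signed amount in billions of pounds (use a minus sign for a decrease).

Currency deposit £18 billion: only the composition of liabilities changes → 0.
Discount-window loan £20 billion: a Bank of England asset is acquired → +£20B.
FX purchase £4 billion: a Bank of England asset is acquired → +£4B.
Government account inflow £61 billion: only the composition of liabilities changes → 0.
Net: 0 + 20 + 4 + 0 = +£24 billion.

+£24 billion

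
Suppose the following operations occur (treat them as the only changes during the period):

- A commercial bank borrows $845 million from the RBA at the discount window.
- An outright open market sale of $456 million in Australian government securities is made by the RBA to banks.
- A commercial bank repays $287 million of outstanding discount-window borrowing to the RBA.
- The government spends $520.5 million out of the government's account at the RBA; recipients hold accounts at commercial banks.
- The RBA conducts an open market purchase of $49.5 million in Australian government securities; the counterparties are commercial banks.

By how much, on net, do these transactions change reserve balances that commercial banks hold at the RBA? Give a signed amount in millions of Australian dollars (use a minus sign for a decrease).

Discount-window loan $845 million: the loan is credited to the bank's reserve account → +$845M.
OMO sale (to banks) $456 million: the buying banks pay out of their reserve balances → −$456M.
Discount-window repayment $287 million: repayment is debited from reserves → −$287M.
Government spending $520.5 million: government payments flow into bank reserve accounts → +$520.5M.
OMO purchase (from banks) $49.5 million: the RBA pays by crediting reserve accounts → +$49.5M.
Net: 845 − 456 − 287 + 520.5 + 49.5 = +$672 million.

+$672 million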